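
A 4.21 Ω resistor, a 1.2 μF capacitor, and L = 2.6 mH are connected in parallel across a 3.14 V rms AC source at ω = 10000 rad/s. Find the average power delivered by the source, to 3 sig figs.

X_L = ωL = 26.0 Ω
X_C = 1/(ωC) = 83.3 Ω
Parallel: admittances add. Y = 1/R + 1/(jωL) + jωC
Y = (0.238 − j0.0265) S
|Y| = 0.239 S → |Z| = 1/|Y| = 4.18 Ω, ∠Z = −∠Y = 6.36°
I = V/|Z| = 750 mA
P = VI cos φ = 3.14 × 0.750 × cos(6.36°) = 2.34 W

2.34 W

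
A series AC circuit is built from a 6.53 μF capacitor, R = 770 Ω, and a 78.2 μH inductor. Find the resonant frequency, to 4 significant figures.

ω₀ = 1/√(LC) = 1/√(7.82e-05 × 6.53e-06) = 44250 rad/s
f₀ = ω₀/(2π) = 7.043 kHz

7.043 kHz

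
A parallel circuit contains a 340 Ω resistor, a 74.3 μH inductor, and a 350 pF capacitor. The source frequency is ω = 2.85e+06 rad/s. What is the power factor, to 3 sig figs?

X_L = ωL = 212 Ω
X_C = 1/(ωC) = 1000 Ω
Parallel: admittances add. Y = 1/R + 1/(jωL) + jωC
Y = (0.00294 − j0.00372) S
|Y| = 0.00475 S → |Z| = 1/|Y| = 211 Ω, ∠Z = −∠Y = 51.7°
cos φ = cos(51.7°) = 0.620

0.620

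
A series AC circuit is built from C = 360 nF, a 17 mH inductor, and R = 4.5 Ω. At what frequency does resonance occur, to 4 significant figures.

2.034 kHz

ω₀ = 1/√(LC) = 1/√(0.017 × 3.6e-07) = 12780 rad/s
f₀ = ω₀/(2π) = 2.034 kHz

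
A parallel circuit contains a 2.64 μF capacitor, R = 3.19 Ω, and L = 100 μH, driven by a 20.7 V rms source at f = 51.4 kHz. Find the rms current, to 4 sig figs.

ω = 2πf = 323000 rad/s
X_L = ωL = 32.30 Ω
X_C = 1/(ωC) = 1.173 Ω
Parallel: admittances add. Y = 1/R + 1/(jωL) + jωC
Y = (0.3135 + j0.8216) S
|Y| = 0.8794 S → |Z| = 1/|Y| = 1.137 Ω, ∠Z = −∠Y = -69.12°
I = V/|Z| = 20.7/1.137 = 18.20 A

18.20 A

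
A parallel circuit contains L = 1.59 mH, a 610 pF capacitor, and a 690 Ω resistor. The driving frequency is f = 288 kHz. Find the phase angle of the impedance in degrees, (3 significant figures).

ω = 2πf = 1.81e+06 rad/s
X_L = ωL = 2880 Ω
X_C = 1/(ωC) = 906 Ω
Parallel: admittances add. Y = 1/R + 1/(jωL) + jωC
Y = (0.00145 + j0.000756) S
|Y| = 0.00163 S → |Z| = 1/|Y| = 612 Ω, ∠Z = −∠Y = -27.6°

-27.6°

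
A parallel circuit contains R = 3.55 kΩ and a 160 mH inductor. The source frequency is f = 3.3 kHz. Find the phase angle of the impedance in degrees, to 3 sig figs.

46.9°

ω = 2πf = 20730 rad/s
X_L = ωL = 3320 Ω
Parallel: admittances add. Y = 1/R + 1/(jωL)
Y = (0.000282 − j0.000301) S
|Y| = 0.000413 S → |Z| = 1/|Y| = 2420 Ω, ∠Z = −∠Y = 46.9°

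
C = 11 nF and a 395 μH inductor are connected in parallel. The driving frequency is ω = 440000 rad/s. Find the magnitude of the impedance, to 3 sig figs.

1090 Ω

X_L = ωL = 174 Ω
X_C = 1/(ωC) = 207 Ω
Parallel: admittances add. Y = 1/(jωL) + jωC
Y = (0 − j0.000914) S
|Y| = 0.000914 S → |Z| = 1/|Y| = 1090 Ω, ∠Z = −∠Y = 90.0°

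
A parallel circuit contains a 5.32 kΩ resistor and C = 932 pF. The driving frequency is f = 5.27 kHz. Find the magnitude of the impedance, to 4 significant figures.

ω = 2πf = 33110 rad/s
X_C = 1/(ωC) = 32400 Ω
Parallel: admittances add. Y = 1/R + jωC
Y = (0.0001880 + j3.086e-05) S
|Y| = 0.0001905 S → |Z| = 1/|Y| = 5250 Ω, ∠Z = −∠Y = -9.324°

5250 Ω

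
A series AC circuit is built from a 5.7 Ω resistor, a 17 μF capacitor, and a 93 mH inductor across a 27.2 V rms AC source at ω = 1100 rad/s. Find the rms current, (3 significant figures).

X_L = ωL = 102 Ω
X_C = 1/(ωC) = 53.5 Ω
Net reactance X = X_L − X_C = 48.8 Ω
Z = 5.70 + j48.8 Ω
|Z| = √(5.70² + 48.8²) = 49.2 Ω
I = V/|Z| = 27.2/49.2 = 553 mA

553 mA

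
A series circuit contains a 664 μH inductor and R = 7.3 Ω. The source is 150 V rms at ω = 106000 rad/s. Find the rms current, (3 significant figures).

X_L = ωL = 70.4 Ω
Z = 7.30 + j70.4 Ω
|Z| = √(7.30² + 70.4²) = 70.8 Ω
I = V/|Z| = 150/70.8 = 2.12 A

2.12 A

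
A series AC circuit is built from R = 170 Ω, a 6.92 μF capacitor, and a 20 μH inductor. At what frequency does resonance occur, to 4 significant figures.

ω₀ = 1/√(LC) = 1/√(2e-05 × 6.92e-06) = 85000 rad/s
f₀ = ω₀/(2π) = 13.53 kHz

13.53 kHz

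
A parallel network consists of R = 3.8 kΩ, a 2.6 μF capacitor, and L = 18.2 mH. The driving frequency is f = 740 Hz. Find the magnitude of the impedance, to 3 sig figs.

ω = 2πf = 4650 rad/s
X_L = ωL = 84.6 Ω
X_C = 1/(ωC) = 82.7 Ω
Parallel: admittances add. Y = 1/R + 1/(jωL) + jωC
Y = (0.000263 + j0.000272) S
|Y| = 0.000378 S → |Z| = 1/|Y| = 2640 Ω, ∠Z = −∠Y = -45.9°

2640 Ω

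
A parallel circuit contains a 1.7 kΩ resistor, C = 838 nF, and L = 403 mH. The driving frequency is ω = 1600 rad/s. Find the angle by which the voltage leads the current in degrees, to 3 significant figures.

X_L = ωL = 645 Ω
X_C = 1/(ωC) = 746 Ω
Parallel: admittances add. Y = 1/R + 1/(jωL) + jωC
Y = (0.000588 − j0.000210) S
|Y| = 0.000625 S → |Z| = 1/|Y| = 1600 Ω, ∠Z = −∠Y = 19.7°

19.7°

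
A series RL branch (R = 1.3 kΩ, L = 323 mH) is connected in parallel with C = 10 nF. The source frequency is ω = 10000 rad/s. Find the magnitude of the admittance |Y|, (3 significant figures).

X_L = ωL = 3230 Ω
X_C = 1/(ωC) = 10000 Ω
Branch 1 (R+jX_L): Z₁ = 1300 + j3230 Ω, |Z₁| = 3480 Ω
Branch 2 (−jX_C): Z₂ = −j10000 Ω
Parallel: Z = Z₁Z₂/(Z₁+Z₂), |Z| = 5050 Ω, ∠Z = 57.2°
|Y| = 1/|Z| = 198 μS

198 μS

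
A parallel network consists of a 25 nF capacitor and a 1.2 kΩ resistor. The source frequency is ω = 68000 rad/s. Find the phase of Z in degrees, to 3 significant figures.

-63.9°

X_C = 1/(ωC) = 588 Ω
Parallel: admittances add. Y = 1/R + jωC
Y = (0.000833 + j0.00170) S
|Y| = 0.00189 S → |Z| = 1/|Y| = 528 Ω, ∠Z = −∠Y = -63.9°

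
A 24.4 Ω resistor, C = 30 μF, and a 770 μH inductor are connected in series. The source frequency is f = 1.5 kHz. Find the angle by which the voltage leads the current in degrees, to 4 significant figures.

8.669°

ω = 2πf = 9425 rad/s
X_L = ωL = 7.257 Ω
X_C = 1/(ωC) = 3.537 Ω
Net reactance X = X_L − X_C = 3.720 Ω
Z = 24.40 + j3.720 Ω
|Z| = √(24.40² + 3.720²) = 24.68 Ω
∠Z = arctan(3.720/24.40) = 8.669°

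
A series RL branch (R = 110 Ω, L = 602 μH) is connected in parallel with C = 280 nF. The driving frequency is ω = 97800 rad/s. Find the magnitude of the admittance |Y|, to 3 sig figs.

X_L = ωL = 58.9 Ω
X_C = 1/(ωC) = 36.5 Ω
Branch 1 (R+jX_L): Z₁ = 110 + j58.9 Ω, |Z₁| = 125 Ω
Branch 2 (−jX_C): Z₂ = −j36.5 Ω
Parallel: Z = Z₁Z₂/(Z₁+Z₂), |Z| = 40.6 Ω, ∠Z = -73.3°
|Y| = 1/|Z| = 24.6 mS

24.6 mS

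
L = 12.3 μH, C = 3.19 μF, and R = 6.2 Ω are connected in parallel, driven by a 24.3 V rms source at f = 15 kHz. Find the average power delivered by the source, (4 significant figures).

ω = 2πf = 94250 rad/s
X_L = ωL = 1.159 Ω
X_C = 1/(ωC) = 3.326 Ω
Parallel: admittances add. Y = 1/R + 1/(jωL) + jωC
Y = (0.1613 − j0.5620) S
|Y| = 0.5847 S → |Z| = 1/|Y| = 1.710 Ω, ∠Z = −∠Y = 73.99°
I = V/|Z| = 14.21 A
P = VI cos φ = 24.3 × 14.21 × cos(73.99°) = 95.24 W

95.24 W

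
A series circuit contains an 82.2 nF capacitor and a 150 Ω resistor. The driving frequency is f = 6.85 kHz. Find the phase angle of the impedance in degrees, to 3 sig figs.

ω = 2πf = 43040 rad/s
X_C = 1/(ωC) = 283 Ω
Z = 150 − j283 Ω
|Z| = √(150² + 283²) = 320 Ω
∠Z = arctan(-283/150) = -62.0°

-62.0°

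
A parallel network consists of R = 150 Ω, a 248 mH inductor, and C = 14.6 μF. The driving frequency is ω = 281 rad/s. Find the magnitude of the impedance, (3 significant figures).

81.8 Ω

X_L = ωL = 69.7 Ω
X_C = 1/(ωC) = 244 Ω
Parallel: admittances add. Y = 1/R + 1/(jωL) + jωC
Y = (0.00667 − j0.0102) S
|Y| = 0.0122 S → |Z| = 1/|Y| = 81.8 Ω, ∠Z = −∠Y = 57.0°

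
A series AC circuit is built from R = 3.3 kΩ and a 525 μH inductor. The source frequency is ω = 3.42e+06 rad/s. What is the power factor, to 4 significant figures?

0.8784

X_L = ωL = 1796 Ω
Z = 3300 + j1796 Ω
|Z| = √(3300² + 1796²) = 3757 Ω
∠Z = arctan(1796/3300) = 28.55°
cos φ = cos(28.55°) = 0.8784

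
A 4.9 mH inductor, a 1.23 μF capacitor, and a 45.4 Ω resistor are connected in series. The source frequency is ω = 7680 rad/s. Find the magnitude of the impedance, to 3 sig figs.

82.0 Ω

X_L = ωL = 37.6 Ω
X_C = 1/(ωC) = 106 Ω
Net reactance X = X_L − X_C = -68.2 Ω
Z = 45.4 − j68.2 Ω
|Z| = √(45.4² + 68.2²) = 82.0 Ω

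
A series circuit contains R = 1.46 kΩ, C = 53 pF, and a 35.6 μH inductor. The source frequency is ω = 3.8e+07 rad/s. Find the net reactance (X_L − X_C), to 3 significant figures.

856 Ω

X_L = ωL = 1350 Ω
X_C = 1/(ωC) = 497 Ω
X = 1350 − 497 = 856 Ω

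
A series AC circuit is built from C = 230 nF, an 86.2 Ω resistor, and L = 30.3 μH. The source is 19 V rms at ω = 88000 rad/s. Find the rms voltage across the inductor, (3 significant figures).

X_L = ωL = 2.67 Ω
X_C = 1/(ωC) = 49.4 Ω
Net reactance X = X_L − X_C = -46.7 Ω
Z = 86.2 − j46.7 Ω
|Z| = √(86.2² + 46.7²) = 98.1 Ω
I = V/|Z| = 194 mA
V_L = I·|Z_L| = 0.194 × 2.67 = 0.517 V

0.517 V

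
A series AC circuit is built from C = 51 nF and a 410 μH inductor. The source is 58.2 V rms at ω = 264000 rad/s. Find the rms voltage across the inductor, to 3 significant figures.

185 V

X_L = ωL = 108 Ω
X_C = 1/(ωC) = 74.3 Ω
Net reactance X = X_L − X_C = 34.0 Ω
Z = j34.0 Ω
|Z| = √(0² + 34.0²) = 34.0 Ω
I = V/|Z| = 1.71 A
V_L = I·|Z_L| = 1.71 × 108 = 185 V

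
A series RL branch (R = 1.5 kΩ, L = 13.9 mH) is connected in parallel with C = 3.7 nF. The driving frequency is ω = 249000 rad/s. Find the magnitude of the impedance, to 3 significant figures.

X_L = ωL = 3460 Ω
X_C = 1/(ωC) = 1090 Ω
Branch 1 (R+jX_L): Z₁ = 1500 + j3460 Ω, |Z₁| = 3770 Ω
Branch 2 (−jX_C): Z₂ = −j1090 Ω
Parallel: Z = Z₁Z₂/(Z₁+Z₂), |Z| = 1460 Ω, ∠Z = -81.2°

1460 Ω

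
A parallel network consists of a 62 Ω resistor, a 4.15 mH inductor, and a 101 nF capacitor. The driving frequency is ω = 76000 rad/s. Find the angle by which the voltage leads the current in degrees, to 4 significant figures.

-15.61°

X_L = ωL = 315.4 Ω
X_C = 1/(ωC) = 130.3 Ω
Parallel: admittances add. Y = 1/R + 1/(jωL) + jωC
Y = (0.01613 + j0.004505) S
|Y| = 0.01675 S → |Z| = 1/|Y| = 59.71 Ω, ∠Z = −∠Y = -15.61°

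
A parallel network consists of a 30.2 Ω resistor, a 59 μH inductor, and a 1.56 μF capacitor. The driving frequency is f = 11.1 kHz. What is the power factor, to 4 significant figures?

0.2395

ω = 2πf = 69740 rad/s
X_L = ωL = 4.115 Ω
X_C = 1/(ωC) = 9.191 Ω
Parallel: admittances add. Y = 1/R + 1/(jωL) + jωC
Y = (0.03311 − j0.1342) S
|Y| = 0.1382 S → |Z| = 1/|Y| = 7.233 Ω, ∠Z = −∠Y = 76.14°
cos φ = cos(76.14°) = 0.2395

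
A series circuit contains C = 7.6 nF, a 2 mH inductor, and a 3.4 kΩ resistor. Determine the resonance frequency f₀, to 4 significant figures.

40.82 kHz

ω₀ = 1/√(LC) = 1/√(0.002 × 7.6e-09) = 256500 rad/s
f₀ = ω₀/(2π) = 40.82 kHz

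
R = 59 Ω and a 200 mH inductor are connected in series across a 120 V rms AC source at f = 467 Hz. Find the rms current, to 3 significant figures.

203 mA

ω = 2πf = 2934 rad/s
X_L = ωL = 587 Ω
Z = 59.0 + j587 Ω
|Z| = √(59.0² + 587²) = 590 Ω
I = V/|Z| = 120/590 = 203 mA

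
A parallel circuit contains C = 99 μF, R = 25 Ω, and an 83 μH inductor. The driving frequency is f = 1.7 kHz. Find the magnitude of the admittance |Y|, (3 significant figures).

ω = 2πf = 10680 rad/s
X_L = ωL = 0.887 Ω
X_C = 1/(ωC) = 0.946 Ω
Parallel: admittances add. Y = 1/R + 1/(jωL) + jωC
Y = (0.0400 − j0.0705) S
|Y| = 0.0811 S → |Z| = 1/|Y| = 12.3 Ω, ∠Z = −∠Y = 60.4°

81.1 mS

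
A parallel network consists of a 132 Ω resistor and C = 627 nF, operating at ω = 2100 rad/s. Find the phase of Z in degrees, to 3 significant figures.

-9.86°

X_C = 1/(ωC) = 759 Ω
Parallel: admittances add. Y = 1/R + jωC
Y = (0.00758 + j0.00132) S
|Y| = 0.00769 S → |Z| = 1/|Y| = 130 Ω, ∠Z = −∠Y = -9.86°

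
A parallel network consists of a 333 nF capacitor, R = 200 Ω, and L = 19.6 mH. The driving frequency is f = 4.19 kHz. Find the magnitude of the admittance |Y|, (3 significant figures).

ω = 2πf = 26330 rad/s
X_L = ωL = 516 Ω
X_C = 1/(ωC) = 114 Ω
Parallel: admittances add. Y = 1/R + 1/(jωL) + jωC
Y = (0.00500 + j0.00683) S
|Y| = 0.00846 S → |Z| = 1/|Y| = 118 Ω, ∠Z = −∠Y = -53.8°

8.46 mS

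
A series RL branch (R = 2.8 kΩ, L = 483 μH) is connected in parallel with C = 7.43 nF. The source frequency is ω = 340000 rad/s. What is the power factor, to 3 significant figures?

X_L = ωL = 164 Ω
X_C = 1/(ωC) = 396 Ω
Branch 1 (R+jX_L): Z₁ = 2800 + j164 Ω, |Z₁| = 2800 Ω
Branch 2 (−jX_C): Z₂ = −j396 Ω
Parallel: Z = Z₁Z₂/(Z₁+Z₂), |Z| = 395 Ω, ∠Z = -81.9°
cos φ = cos(-81.9°) = 0.141

0.141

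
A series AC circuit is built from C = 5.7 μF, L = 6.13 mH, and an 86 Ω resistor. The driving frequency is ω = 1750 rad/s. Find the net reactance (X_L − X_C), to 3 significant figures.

-89.5 Ω

X_L = ωL = 10.7 Ω
X_C = 1/(ωC) = 100 Ω
X = 10.7 − 100 = -89.5 Ω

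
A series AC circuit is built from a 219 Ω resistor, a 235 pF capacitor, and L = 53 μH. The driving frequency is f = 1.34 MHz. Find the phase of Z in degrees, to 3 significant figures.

-15.1°

ω = 2πf = 8.419e+06 rad/s
X_L = ωL = 446 Ω
X_C = 1/(ωC) = 505 Ω
Net reactance X = X_L − X_C = -59.2 Ω
Z = 219 − j59.2 Ω
|Z| = √(219² + 59.2²) = 227 Ω
∠Z = arctan(-59.2/219) = -15.1°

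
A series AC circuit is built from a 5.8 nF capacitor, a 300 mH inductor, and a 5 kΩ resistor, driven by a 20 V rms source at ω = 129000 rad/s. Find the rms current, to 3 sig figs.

531 μA

X_L = ωL = 38700 Ω
X_C = 1/(ωC) = 1340 Ω
Net reactance X = X_L − X_C = 37400 Ω
Z = 5000 + j37400 Ω
|Z| = √(5000² + 37400²) = 37700 Ω
I = V/|Z| = 20/37700 = 531 μA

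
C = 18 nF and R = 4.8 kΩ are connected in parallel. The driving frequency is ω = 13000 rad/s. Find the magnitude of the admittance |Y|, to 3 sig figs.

313 μS

X_C = 1/(ωC) = 4270 Ω
Parallel: admittances add. Y = 1/R + jωC
Y = (0.000208 + j0.000234) S
|Y| = 0.000313 S → |Z| = 1/|Y| = 3190 Ω, ∠Z = −∠Y = -48.3°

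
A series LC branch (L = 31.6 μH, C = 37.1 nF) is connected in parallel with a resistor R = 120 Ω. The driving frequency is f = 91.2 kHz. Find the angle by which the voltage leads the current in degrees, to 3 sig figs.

-76.4°

ω = 2πf = 573000 rad/s
X_L = ωL = 18.1 Ω
X_C = 1/(ωC) = 47.0 Ω
Branch 1: Z₁ = R = 120 Ω
Branch 2 (series LC): Z₂ = j(X_L − X_C) = −j28.9 Ω
Parallel: Z = Z₁Z₂/(Z₁+Z₂), |Z| = 28.1 Ω, ∠Z = -76.4°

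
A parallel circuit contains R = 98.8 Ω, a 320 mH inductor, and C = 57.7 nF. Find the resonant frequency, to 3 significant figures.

1.17 kHz

ω₀ = 1/√(LC) = 1/√(0.32 × 5.77e-08) = 7359 rad/s
f₀ = ω₀/(2π) = 1.17 kHz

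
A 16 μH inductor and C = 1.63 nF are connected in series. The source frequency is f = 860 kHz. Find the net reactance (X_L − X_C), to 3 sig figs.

-27.1 Ω

ω = 2πf = 5.404e+06 rad/s
X_L = ωL = 86.5 Ω
X_C = 1/(ωC) = 114 Ω
X = 86.5 − 114 = -27.1 Ω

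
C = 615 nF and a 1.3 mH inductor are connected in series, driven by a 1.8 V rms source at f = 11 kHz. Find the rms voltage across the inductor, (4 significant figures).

2.438 V

ω = 2πf = 69120 rad/s
X_L = ωL = 89.85 Ω
X_C = 1/(ωC) = 23.53 Ω
Net reactance X = X_L − X_C = 66.32 Ω
Z = j66.32 Ω
|Z| = √(0² + 66.32²) = 66.32 Ω
I = V/|Z| = 27.14 mA
V_L = I·|Z_L| = 0.02714 × 89.85 = 2.438 V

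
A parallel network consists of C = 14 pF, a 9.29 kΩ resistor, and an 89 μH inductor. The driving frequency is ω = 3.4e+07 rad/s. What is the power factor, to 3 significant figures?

0.595

X_L = ωL = 3030 Ω
X_C = 1/(ωC) = 2100 Ω
Parallel: admittances add. Y = 1/R + 1/(jωL) + jωC
Y = (0.000108 + j0.000146) S
|Y| = 0.000181 S → |Z| = 1/|Y| = 5520 Ω, ∠Z = −∠Y = -53.5°
cos φ = cos(-53.5°) = 0.595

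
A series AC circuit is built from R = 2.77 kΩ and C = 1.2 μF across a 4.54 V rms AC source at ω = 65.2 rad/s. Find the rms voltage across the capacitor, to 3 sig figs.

X_C = 1/(ωC) = 12800 Ω
Z = 2770 − j12800 Ω
|Z| = √(2770² + 12800²) = 13100 Ω
I = V/|Z| = 347 μA
V_C = I·|Z_C| = 0.000347 × 12800 = 4.44 V

4.44 V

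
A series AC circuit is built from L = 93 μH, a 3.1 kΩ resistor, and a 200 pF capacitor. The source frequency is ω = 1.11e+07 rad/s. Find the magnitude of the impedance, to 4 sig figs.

3154 Ω

X_L = ωL = 1032 Ω
X_C = 1/(ωC) = 450.5 Ω
Net reactance X = X_L − X_C = 581.8 Ω
Z = 3100 + j581.8 Ω
|Z| = √(3100² + 581.8²) = 3154 Ω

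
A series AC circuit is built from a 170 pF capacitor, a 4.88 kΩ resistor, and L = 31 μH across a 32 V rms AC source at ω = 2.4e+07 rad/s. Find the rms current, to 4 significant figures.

6.523 mA

X_L = ωL = 744.0 Ω
X_C = 1/(ωC) = 245.1 Ω
Net reactance X = X_L − X_C = 498.9 Ω
Z = 4880 + j498.9 Ω
|Z| = √(4880² + 498.9²) = 4905 Ω
I = V/|Z| = 32/4905 = 6.523 mA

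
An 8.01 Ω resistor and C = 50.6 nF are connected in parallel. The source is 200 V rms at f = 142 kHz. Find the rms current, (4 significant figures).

ω = 2πf = 892200 rad/s
X_C = 1/(ωC) = 22.15 Ω
Parallel: admittances add. Y = 1/R + jωC
Y = (0.1248 + j0.04515) S
|Y| = 0.1328 S → |Z| = 1/|Y| = 7.533 Ω, ∠Z = −∠Y = -19.88°
I = V/|Z| = 200/7.533 = 26.55 A

26.55 A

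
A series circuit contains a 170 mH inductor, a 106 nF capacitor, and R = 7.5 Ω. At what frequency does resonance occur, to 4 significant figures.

ω₀ = 1/√(LC) = 1/√(0.17 × 1.06e-07) = 7449 rad/s
f₀ = ω₀/(2π) = 1.186 kHz

1.186 kHz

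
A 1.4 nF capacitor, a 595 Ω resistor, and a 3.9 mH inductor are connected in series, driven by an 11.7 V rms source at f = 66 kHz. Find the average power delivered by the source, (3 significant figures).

ω = 2πf = 414700 rad/s
X_L = ωL = 1620 Ω
X_C = 1/(ωC) = 1720 Ω
Net reactance X = X_L − X_C = -105 Ω
Z = 595 − j105 Ω
|Z| = √(595² + 105²) = 604 Ω
∠Z = arctan(-105/595) = -10.0°
I = V/|Z| = 19.4 mA
P = VI cos φ = 11.7 × 0.0194 × cos(-10.0°) = 223 mW

223 mW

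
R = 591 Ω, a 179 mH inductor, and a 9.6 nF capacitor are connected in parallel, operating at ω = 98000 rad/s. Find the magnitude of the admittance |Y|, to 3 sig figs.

1.91 mS

X_L = ωL = 17500 Ω
X_C = 1/(ωC) = 1060 Ω
Parallel: admittances add. Y = 1/R + 1/(jωL) + jωC
Y = (0.00169 + j0.000884) S
|Y| = 0.00191 S → |Z| = 1/|Y| = 524 Ω, ∠Z = −∠Y = -27.6°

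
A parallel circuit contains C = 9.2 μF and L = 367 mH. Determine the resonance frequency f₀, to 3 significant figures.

86.6 Hz

ω₀ = 1/√(LC) = 1/√(0.367 × 9.2e-06) = 544.2 rad/s
f₀ = ω₀/(2π) = 86.6 Hz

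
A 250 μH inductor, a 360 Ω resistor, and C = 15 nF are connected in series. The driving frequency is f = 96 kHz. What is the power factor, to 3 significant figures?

0.994

ω = 2πf = 603200 rad/s
X_L = ωL = 151 Ω
X_C = 1/(ωC) = 111 Ω
Net reactance X = X_L − X_C = 40.3 Ω
Z = 360 + j40.3 Ω
|Z| = √(360² + 40.3²) = 362 Ω
∠Z = arctan(40.3/360) = 6.38°
cos φ = cos(6.38°) = 0.994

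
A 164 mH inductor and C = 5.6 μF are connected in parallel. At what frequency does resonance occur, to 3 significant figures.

166 Hz

ω₀ = 1/√(LC) = 1/√(0.164 × 5.6e-06) = 1043 rad/s
f₀ = ω₀/(2π) = 166 Hz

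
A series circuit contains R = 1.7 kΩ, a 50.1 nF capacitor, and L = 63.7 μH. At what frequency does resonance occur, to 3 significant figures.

ω₀ = 1/√(LC) = 1/√(6.37e-05 × 5.01e-08) = 559800 rad/s
f₀ = ω₀/(2π) = 89.1 kHz

89.1 kHz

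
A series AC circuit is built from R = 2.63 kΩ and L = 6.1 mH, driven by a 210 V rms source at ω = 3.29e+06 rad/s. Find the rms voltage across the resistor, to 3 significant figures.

X_L = ωL = 20100 Ω
Z = 2630 + j20100 Ω
|Z| = √(2630² + 20100²) = 20200 Ω
I = V/|Z| = 10.4 mA
V_R = I·|Z_R| = 0.0104 × 2630 = 27.3 V

27.3 V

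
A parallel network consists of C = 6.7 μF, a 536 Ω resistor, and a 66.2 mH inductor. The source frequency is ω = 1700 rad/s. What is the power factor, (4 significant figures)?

0.5974

X_L = ωL = 112.5 Ω
X_C = 1/(ωC) = 87.80 Ω
Parallel: admittances add. Y = 1/R + 1/(jωL) + jωC
Y = (0.001866 + j0.002504) S
|Y| = 0.003123 S → |Z| = 1/|Y| = 320.2 Ω, ∠Z = −∠Y = -53.31°
cos φ = cos(-53.31°) = 0.5974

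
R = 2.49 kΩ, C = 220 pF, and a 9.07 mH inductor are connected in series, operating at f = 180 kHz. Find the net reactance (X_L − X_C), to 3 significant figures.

ω = 2πf = 1.131e+06 rad/s
X_L = ωL = 10300 Ω
X_C = 1/(ωC) = 4020 Ω
X = 10300 − 4020 = 6240 Ω

6240 Ω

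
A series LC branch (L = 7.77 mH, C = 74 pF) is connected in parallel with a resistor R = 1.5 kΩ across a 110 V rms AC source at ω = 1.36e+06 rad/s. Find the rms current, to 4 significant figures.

X_L = ωL = 10570 Ω
X_C = 1/(ωC) = 9936 Ω
Branch 1: Z₁ = R = 1500 Ω
Branch 2 (series LC): Z₂ = j(X_L − X_C) = j630.8 Ω
Parallel: Z = Z₁Z₂/(Z₁+Z₂), |Z| = 581.5 Ω, ∠Z = 67.19°
I = V/|Z| = 110/581.5 = 189.2 mA

189.2 mA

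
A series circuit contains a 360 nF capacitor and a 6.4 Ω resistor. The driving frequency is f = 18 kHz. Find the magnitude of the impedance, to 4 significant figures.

25.38 Ω

ω = 2πf = 113100 rad/s
X_C = 1/(ωC) = 24.56 Ω
Z = 6.400 − j24.56 Ω
|Z| = √(6.400² + 24.56²) = 25.38 Ω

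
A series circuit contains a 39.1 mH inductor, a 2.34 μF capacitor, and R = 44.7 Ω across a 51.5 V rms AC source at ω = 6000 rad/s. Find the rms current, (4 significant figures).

X_L = ωL = 234.6 Ω
X_C = 1/(ωC) = 71.23 Ω
Net reactance X = X_L − X_C = 163.4 Ω
Z = 44.70 + j163.4 Ω
|Z| = √(44.70² + 163.4²) = 169.4 Ω
I = V/|Z| = 51.5/169.4 = 304.1 mA

304.1 mA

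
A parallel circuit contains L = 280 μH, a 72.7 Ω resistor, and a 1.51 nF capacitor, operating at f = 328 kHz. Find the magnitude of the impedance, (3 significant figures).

ω = 2πf = 2.061e+06 rad/s
X_L = ωL = 577 Ω
X_C = 1/(ωC) = 321 Ω
Parallel: admittances add. Y = 1/R + 1/(jωL) + jωC
Y = (0.0138 + j0.00138) S
|Y| = 0.0138 S → |Z| = 1/|Y| = 72.3 Ω, ∠Z = −∠Y = -5.72°

72.3 Ω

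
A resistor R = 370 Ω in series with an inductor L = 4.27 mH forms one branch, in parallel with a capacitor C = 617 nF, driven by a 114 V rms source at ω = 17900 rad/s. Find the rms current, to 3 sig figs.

1.23 A

X_L = ωL = 76.4 Ω
X_C = 1/(ωC) = 90.5 Ω
Branch 1 (R+jX_L): Z₁ = 370 + j76.4 Ω, |Z₁| = 378 Ω
Branch 2 (−jX_C): Z₂ = −j90.5 Ω
Parallel: Z = Z₁Z₂/(Z₁+Z₂), |Z| = 92.4 Ω, ∠Z = -76.1°
I = V/|Z| = 114/92.4 = 1.23 A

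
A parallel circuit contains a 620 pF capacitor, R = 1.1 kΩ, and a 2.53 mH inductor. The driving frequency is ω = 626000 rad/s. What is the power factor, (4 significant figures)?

X_L = ωL = 1584 Ω
X_C = 1/(ωC) = 2577 Ω
Parallel: admittances add. Y = 1/R + 1/(jωL) + jωC
Y = (0.0009091 − j0.0002433) S
|Y| = 0.0009411 S → |Z| = 1/|Y| = 1063 Ω, ∠Z = −∠Y = 14.98°
cos φ = cos(14.98°) = 0.9660

0.9660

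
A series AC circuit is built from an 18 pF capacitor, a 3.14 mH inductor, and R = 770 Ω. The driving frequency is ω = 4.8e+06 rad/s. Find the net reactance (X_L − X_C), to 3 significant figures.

X_L = ωL = 15100 Ω
X_C = 1/(ωC) = 11600 Ω
X = 15100 − 11600 = 3500 Ω

3500 Ω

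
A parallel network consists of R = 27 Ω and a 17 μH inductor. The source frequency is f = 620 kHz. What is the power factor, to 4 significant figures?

ω = 2πf = 3.896e+06 rad/s
X_L = ωL = 66.22 Ω
Parallel: admittances add. Y = 1/R + 1/(jωL)
Y = (0.03704 − j0.01510) S
|Y| = 0.04000 S → |Z| = 1/|Y| = 25.00 Ω, ∠Z = −∠Y = 22.18°
cos φ = cos(22.18°) = 0.9260

0.9260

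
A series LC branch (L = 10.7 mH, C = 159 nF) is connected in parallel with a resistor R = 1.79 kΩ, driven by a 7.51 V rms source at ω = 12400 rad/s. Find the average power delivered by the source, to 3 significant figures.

X_L = ωL = 133 Ω
X_C = 1/(ωC) = 507 Ω
Branch 1: Z₁ = R = 1790 Ω
Branch 2 (series LC): Z₂ = j(X_L − X_C) = −j375 Ω
Parallel: Z = Z₁Z₂/(Z₁+Z₂), |Z| = 367 Ω, ∠Z = -78.2°
I = V/|Z| = 20.5 mA
P = VI cos φ = 7.51 × 0.0205 × cos(-78.2°) = 31.5 mW

31.5 mW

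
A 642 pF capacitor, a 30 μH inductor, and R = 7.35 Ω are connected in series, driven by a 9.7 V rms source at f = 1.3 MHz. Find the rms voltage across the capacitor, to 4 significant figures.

33.73 V

ω = 2πf = 8.168e+06 rad/s
X_L = ωL = 245.0 Ω
X_C = 1/(ωC) = 190.7 Ω
Net reactance X = X_L − X_C = 54.35 Ω
Z = 7.350 + j54.35 Ω
|Z| = √(7.350² + 54.35²) = 54.84 Ω
I = V/|Z| = 176.9 mA
V_C = I·|Z_C| = 0.1769 × 190.7 = 33.73 V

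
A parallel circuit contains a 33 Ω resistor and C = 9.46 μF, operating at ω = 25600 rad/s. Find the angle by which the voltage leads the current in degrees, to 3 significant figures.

-82.9°

X_C = 1/(ωC) = 4.13 Ω
Parallel: admittances add. Y = 1/R + jωC
Y = (0.0303 + j0.242) S
|Y| = 0.244 S → |Z| = 1/|Y| = 4.10 Ω, ∠Z = −∠Y = -82.9°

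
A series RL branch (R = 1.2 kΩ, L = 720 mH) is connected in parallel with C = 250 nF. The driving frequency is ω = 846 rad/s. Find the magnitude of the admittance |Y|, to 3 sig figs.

674 μS

X_L = ωL = 609 Ω
X_C = 1/(ωC) = 4730 Ω
Branch 1 (R+jX_L): Z₁ = 1200 + j609 Ω, |Z₁| = 1350 Ω
Branch 2 (−jX_C): Z₂ = −j4730 Ω
Parallel: Z = Z₁Z₂/(Z₁+Z₂), |Z| = 1480 Ω, ∠Z = 10.7°
|Y| = 1/|Z| = 674 μS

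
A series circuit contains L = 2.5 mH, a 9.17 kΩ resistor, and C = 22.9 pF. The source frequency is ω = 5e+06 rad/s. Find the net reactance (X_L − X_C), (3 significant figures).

3770 Ω

X_L = ωL = 12500 Ω
X_C = 1/(ωC) = 8730 Ω
X = 12500 − 8730 = 3770 Ω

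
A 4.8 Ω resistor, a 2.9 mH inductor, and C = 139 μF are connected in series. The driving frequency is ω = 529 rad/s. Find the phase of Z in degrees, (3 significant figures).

-68.3°

X_L = ωL = 1.53 Ω
X_C = 1/(ωC) = 13.6 Ω
Net reactance X = X_L − X_C = -12.1 Ω
Z = 4.80 − j12.1 Ω
|Z| = √(4.80² + 12.1²) = 13.0 Ω
∠Z = arctan(-12.1/4.80) = -68.3°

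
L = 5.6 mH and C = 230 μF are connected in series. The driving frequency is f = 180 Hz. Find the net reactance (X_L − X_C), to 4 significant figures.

ω = 2πf = 1131 rad/s
X_L = ωL = 6.333 Ω
X_C = 1/(ωC) = 3.844 Ω
X = 6.333 − 3.844 = 2.489 Ω

2.489 Ω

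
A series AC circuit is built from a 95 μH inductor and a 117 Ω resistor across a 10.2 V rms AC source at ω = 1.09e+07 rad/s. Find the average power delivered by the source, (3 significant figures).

X_L = ωL = 1040 Ω
Z = 117 + j1040 Ω
|Z| = √(117² + 1040²) = 1040 Ω
∠Z = arctan(1040/117) = 83.6°
I = V/|Z| = 9.79 mA
P = VI cos φ = 10.2 × 0.00979 × cos(83.6°) = 11.2 mW

11.2 mW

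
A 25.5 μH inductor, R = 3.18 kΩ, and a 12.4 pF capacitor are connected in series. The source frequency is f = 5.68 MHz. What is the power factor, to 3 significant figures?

0.921

ω = 2πf = 3.569e+07 rad/s
X_L = ωL = 910 Ω
X_C = 1/(ωC) = 2260 Ω
Net reactance X = X_L − X_C = -1350 Ω
Z = 3180 − j1350 Ω
|Z| = √(3180² + 1350²) = 3450 Ω
∠Z = arctan(-1350/3180) = -23.0°
cos φ = cos(-23.0°) = 0.921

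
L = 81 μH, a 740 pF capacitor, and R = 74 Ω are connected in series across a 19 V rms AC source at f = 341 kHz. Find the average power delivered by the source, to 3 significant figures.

ω = 2πf = 2.143e+06 rad/s
X_L = ωL = 174 Ω
X_C = 1/(ωC) = 631 Ω
Net reactance X = X_L − X_C = -457 Ω
Z = 74.0 − j457 Ω
|Z| = √(74.0² + 457²) = 463 Ω
∠Z = arctan(-457/74.0) = -80.8°
I = V/|Z| = 41.0 mA
P = VI cos φ = 19 × 0.0410 × cos(-80.8°) = 125 mW

125 mW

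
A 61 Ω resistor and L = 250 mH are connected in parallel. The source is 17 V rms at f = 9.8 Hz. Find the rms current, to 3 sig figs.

ω = 2πf = 61.58 rad/s
X_L = ωL = 15.4 Ω
Parallel: admittances add. Y = 1/R + 1/(jωL)
Y = (0.0164 − j0.0650) S
|Y| = 0.0670 S → |Z| = 1/|Y| = 14.9 Ω, ∠Z = −∠Y = 75.8°
I = V/|Z| = 17/14.9 = 1.14 A

1.14 A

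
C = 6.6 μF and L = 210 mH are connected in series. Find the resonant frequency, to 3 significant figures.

ω₀ = 1/√(LC) = 1/√(0.21 × 6.6e-06) = 849.4 rad/s
f₀ = ω₀/(2π) = 135 Hz

135 Hz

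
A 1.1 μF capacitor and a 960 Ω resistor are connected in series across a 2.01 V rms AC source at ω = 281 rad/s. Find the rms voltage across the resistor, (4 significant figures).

X_C = 1/(ωC) = 3235 Ω
Z = 960.0 − j3235 Ω
|Z| = √(960.0² + 3235²) = 3375 Ω
I = V/|Z| = 595.6 μA
V_R = I·|Z_R| = 0.0005956 × 960.0 = 0.5718 V

0.5718 V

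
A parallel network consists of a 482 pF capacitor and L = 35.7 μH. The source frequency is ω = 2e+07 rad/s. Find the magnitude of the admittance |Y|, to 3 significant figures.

8.24 mS

X_L = ωL = 714 Ω
X_C = 1/(ωC) = 104 Ω
Parallel: admittances add. Y = 1/(jωL) + jωC
Y = (0 + j0.00824) S
|Y| = 0.00824 S → |Z| = 1/|Y| = 121 Ω, ∠Z = −∠Y = -90.0°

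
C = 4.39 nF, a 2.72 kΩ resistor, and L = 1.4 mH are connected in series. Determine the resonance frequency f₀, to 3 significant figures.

64.2 kHz

ω₀ = 1/√(LC) = 1/√(0.0014 × 4.39e-09) = 403400 rad/s
f₀ = ω₀/(2π) = 64.2 kHz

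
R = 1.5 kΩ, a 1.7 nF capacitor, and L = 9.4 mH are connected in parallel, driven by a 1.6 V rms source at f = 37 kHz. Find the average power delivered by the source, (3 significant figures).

ω = 2πf = 232500 rad/s
X_L = ωL = 2190 Ω
X_C = 1/(ωC) = 2530 Ω
Parallel: admittances add. Y = 1/R + 1/(jωL) + jωC
Y = (0.000667 − j6.24e-05) S
|Y| = 0.000670 S → |Z| = 1/|Y| = 1490 Ω, ∠Z = −∠Y = 5.35°
I = V/|Z| = 1.07 mA
P = VI cos φ = 1.6 × 0.00107 × cos(5.35°) = 1.71 mW

1.71 mW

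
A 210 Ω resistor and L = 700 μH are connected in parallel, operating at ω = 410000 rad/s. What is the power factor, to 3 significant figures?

X_L = ωL = 287 Ω
Parallel: admittances add. Y = 1/R + 1/(jωL)
Y = (0.00476 − j0.00348) S
|Y| = 0.00590 S → |Z| = 1/|Y| = 169 Ω, ∠Z = −∠Y = 36.2°
cos φ = cos(36.2°) = 0.807

0.807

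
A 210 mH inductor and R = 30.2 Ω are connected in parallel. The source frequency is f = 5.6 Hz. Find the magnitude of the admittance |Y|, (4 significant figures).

ω = 2πf = 35.19 rad/s
X_L = ωL = 7.389 Ω
Parallel: admittances add. Y = 1/R + 1/(jωL)
Y = (0.03311 − j0.1353) S
|Y| = 0.1393 S → |Z| = 1/|Y| = 7.177 Ω, ∠Z = −∠Y = 76.25°

139.3 mS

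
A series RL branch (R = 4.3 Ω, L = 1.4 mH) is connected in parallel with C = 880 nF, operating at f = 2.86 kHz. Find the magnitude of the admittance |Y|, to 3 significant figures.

ω = 2πf = 17970 rad/s
X_L = ωL = 25.2 Ω
X_C = 1/(ωC) = 63.2 Ω
Branch 1 (R+jX_L): Z₁ = 4.30 + j25.2 Ω, |Z₁| = 25.5 Ω
Branch 2 (−jX_C): Z₂ = −j63.2 Ω
Parallel: Z = Z₁Z₂/(Z₁+Z₂), |Z| = 42.1 Ω, ∠Z = 73.9°
|Y| = 1/|Z| = 23.7 mS

23.7 mS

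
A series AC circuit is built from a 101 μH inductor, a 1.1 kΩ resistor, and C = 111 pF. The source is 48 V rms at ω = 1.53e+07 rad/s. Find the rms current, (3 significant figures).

32.9 mA

X_L = ωL = 1550 Ω
X_C = 1/(ωC) = 589 Ω
Net reactance X = X_L − X_C = 956 Ω
Z = 1100 + j956 Ω
|Z| = √(1100² + 956²) = 1460 Ω
I = V/|Z| = 48/1460 = 32.9 mA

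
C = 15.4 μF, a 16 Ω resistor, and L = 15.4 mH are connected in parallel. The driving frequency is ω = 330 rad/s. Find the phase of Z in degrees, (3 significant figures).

71.9°

X_L = ωL = 5.08 Ω
X_C = 1/(ωC) = 197 Ω
Parallel: admittances add. Y = 1/R + 1/(jωL) + jωC
Y = (0.0625 − j0.192) S
|Y| = 0.202 S → |Z| = 1/|Y| = 4.96 Ω, ∠Z = −∠Y = 71.9°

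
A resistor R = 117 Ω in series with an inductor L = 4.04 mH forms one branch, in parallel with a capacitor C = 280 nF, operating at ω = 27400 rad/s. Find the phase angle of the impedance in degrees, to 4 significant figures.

-37.05°

X_L = ωL = 110.7 Ω
X_C = 1/(ωC) = 130.3 Ω
Branch 1 (R+jX_L): Z₁ = 117.0 + j110.7 Ω, |Z₁| = 161.1 Ω
Branch 2 (−jX_C): Z₂ = −j130.3 Ω
Parallel: Z = Z₁Z₂/(Z₁+Z₂), |Z| = 177.0 Ω, ∠Z = -37.05°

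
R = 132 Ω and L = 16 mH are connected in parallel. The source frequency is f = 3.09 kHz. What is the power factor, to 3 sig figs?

0.920

ω = 2πf = 19420 rad/s
X_L = ωL = 311 Ω
Parallel: admittances add. Y = 1/R + 1/(jωL)
Y = (0.00758 − j0.00322) S
|Y| = 0.00823 S → |Z| = 1/|Y| = 121 Ω, ∠Z = −∠Y = 23.0°
cos φ = cos(23.0°) = 0.920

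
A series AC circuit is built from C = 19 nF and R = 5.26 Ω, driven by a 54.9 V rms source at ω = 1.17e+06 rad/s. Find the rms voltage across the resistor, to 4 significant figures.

X_C = 1/(ωC) = 44.98 Ω
Z = 5.260 − j44.98 Ω
|Z| = √(5.260² + 44.98²) = 45.29 Ω
I = V/|Z| = 1.212 A
V_R = I·|Z_R| = 1.212 × 5.260 = 6.376 V

6.376 V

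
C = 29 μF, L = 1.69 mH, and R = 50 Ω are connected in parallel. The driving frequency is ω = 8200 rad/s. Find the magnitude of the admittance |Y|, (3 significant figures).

167 mS

X_L = ωL = 13.9 Ω
X_C = 1/(ωC) = 4.21 Ω
Parallel: admittances add. Y = 1/R + 1/(jωL) + jωC
Y = (0.0200 + j0.166) S
|Y| = 0.167 S → |Z| = 1/|Y| = 5.99 Ω, ∠Z = −∠Y = -83.1°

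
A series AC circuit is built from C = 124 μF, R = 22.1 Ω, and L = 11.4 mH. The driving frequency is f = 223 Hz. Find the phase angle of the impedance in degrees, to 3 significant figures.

24.8°

ω = 2πf = 1401 rad/s
X_L = ωL = 16.0 Ω
X_C = 1/(ωC) = 5.76 Ω
Net reactance X = X_L − X_C = 10.2 Ω
Z = 22.1 + j10.2 Ω
|Z| = √(22.1² + 10.2²) = 24.3 Ω
∠Z = arctan(10.2/22.1) = 24.8°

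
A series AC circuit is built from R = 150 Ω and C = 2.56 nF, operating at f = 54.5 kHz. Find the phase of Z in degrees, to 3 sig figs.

-82.5°

ω = 2πf = 342400 rad/s
X_C = 1/(ωC) = 1140 Ω
Z = 150 − j1140 Ω
|Z| = √(150² + 1140²) = 1150 Ω
∠Z = arctan(-1140/150) = -82.5°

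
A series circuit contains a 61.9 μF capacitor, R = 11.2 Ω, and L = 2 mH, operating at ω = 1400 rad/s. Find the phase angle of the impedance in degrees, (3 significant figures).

X_L = ωL = 2.80 Ω
X_C = 1/(ωC) = 11.5 Ω
Net reactance X = X_L − X_C = -8.74 Ω
Z = 11.2 − j8.74 Ω
|Z| = √(11.2² + 8.74²) = 14.2 Ω
∠Z = arctan(-8.74/11.2) = -38.0°

-38.0°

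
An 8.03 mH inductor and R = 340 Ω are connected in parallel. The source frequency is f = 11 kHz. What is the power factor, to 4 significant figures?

ω = 2πf = 69120 rad/s
X_L = ωL = 555.0 Ω
Parallel: admittances add. Y = 1/R + 1/(jωL)
Y = (0.002941 − j0.001802) S
|Y| = 0.003449 S → |Z| = 1/|Y| = 289.9 Ω, ∠Z = −∠Y = 31.49°
cos φ = cos(31.49°) = 0.8527

0.8527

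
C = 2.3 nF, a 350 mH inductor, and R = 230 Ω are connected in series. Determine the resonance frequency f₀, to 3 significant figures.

5.61 kHz

ω₀ = 1/√(LC) = 1/√(0.35 × 2.3e-09) = 35250 rad/s
f₀ = ω₀/(2π) = 5.61 kHz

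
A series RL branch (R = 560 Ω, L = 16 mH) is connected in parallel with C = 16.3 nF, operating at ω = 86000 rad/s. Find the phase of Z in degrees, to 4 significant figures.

-71.94°

X_L = ωL = 1376 Ω
X_C = 1/(ωC) = 713.4 Ω
Branch 1 (R+jX_L): Z₁ = 560.0 + j1376 Ω, |Z₁| = 1486 Ω
Branch 2 (−jX_C): Z₂ = −j713.4 Ω
Parallel: Z = Z₁Z₂/(Z₁+Z₂), |Z| = 1222 Ω, ∠Z = -71.94°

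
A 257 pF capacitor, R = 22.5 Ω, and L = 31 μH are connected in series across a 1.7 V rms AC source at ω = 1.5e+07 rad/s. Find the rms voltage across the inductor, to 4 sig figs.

3.822 V

X_L = ωL = 465.0 Ω
X_C = 1/(ωC) = 259.4 Ω
Net reactance X = X_L − X_C = 205.6 Ω
Z = 22.50 + j205.6 Ω
|Z| = √(22.50² + 205.6²) = 206.8 Ω
I = V/|Z| = 8.220 mA
V_L = I·|Z_L| = 0.008220 × 465.0 = 3.822 V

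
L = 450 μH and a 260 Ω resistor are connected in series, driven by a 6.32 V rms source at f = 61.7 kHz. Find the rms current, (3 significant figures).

20.2 mA

ω = 2πf = 387700 rad/s
X_L = ωL = 174 Ω
Z = 260 + j174 Ω
|Z| = √(260² + 174²) = 313 Ω
I = V/|Z| = 6.32/313 = 20.2 mA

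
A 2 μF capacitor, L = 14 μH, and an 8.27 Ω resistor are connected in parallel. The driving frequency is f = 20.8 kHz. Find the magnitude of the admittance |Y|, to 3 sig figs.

310 mS

ω = 2πf = 130700 rad/s
X_L = ωL = 1.83 Ω
X_C = 1/(ωC) = 3.83 Ω
Parallel: admittances add. Y = 1/R + 1/(jωL) + jωC
Y = (0.121 − j0.285) S
|Y| = 0.310 S → |Z| = 1/|Y| = 3.23 Ω, ∠Z = −∠Y = 67.0°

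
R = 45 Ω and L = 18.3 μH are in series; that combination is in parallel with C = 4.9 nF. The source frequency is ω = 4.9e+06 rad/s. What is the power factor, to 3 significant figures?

0.284

X_L = ωL = 89.7 Ω
X_C = 1/(ωC) = 41.6 Ω
Branch 1 (R+jX_L): Z₁ = 45.0 + j89.7 Ω, |Z₁| = 100 Ω
Branch 2 (−jX_C): Z₂ = −j41.6 Ω
Parallel: Z = Z₁Z₂/(Z₁+Z₂), |Z| = 63.5 Ω, ∠Z = -73.5°
cos φ = cos(-73.5°) = 0.284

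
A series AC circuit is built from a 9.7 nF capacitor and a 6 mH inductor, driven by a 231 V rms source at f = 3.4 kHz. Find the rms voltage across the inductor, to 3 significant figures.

6.30 V

ω = 2πf = 21360 rad/s
X_L = ωL = 128 Ω
X_C = 1/(ωC) = 4830 Ω
Net reactance X = X_L − X_C = -4700 Ω
Z = − j4700 Ω
|Z| = √(0² + 4700²) = 4700 Ω
I = V/|Z| = 49.2 mA
V_L = I·|Z_L| = 0.0492 × 128 = 6.30 V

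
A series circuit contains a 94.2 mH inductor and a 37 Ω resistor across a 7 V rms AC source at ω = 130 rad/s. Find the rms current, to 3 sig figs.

X_L = ωL = 12.2 Ω
Z = 37.0 + j12.2 Ω
|Z| = √(37.0² + 12.2²) = 39.0 Ω
I = V/|Z| = 7/39.0 = 180 mA

180 mA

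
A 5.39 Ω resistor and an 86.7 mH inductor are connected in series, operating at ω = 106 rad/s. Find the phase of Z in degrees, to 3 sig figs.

X_L = ωL = 9.19 Ω
Z = 5.39 + j9.19 Ω
|Z| = √(5.39² + 9.19²) = 10.7 Ω
∠Z = arctan(9.19/5.39) = 59.6°

59.6°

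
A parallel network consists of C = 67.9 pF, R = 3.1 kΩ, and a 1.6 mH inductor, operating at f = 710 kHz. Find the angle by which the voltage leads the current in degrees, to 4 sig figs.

-26.78°

ω = 2πf = 4.461e+06 rad/s
X_L = ωL = 7138 Ω
X_C = 1/(ωC) = 3301 Ω
Parallel: admittances add. Y = 1/R + 1/(jωL) + jωC
Y = (0.0003226 + j0.0001628) S
|Y| = 0.0003613 S → |Z| = 1/|Y| = 2768 Ω, ∠Z = −∠Y = -26.78°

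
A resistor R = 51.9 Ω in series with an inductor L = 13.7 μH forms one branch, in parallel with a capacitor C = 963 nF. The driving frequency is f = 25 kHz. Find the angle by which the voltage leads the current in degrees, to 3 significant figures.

ω = 2πf = 157100 rad/s
X_L = ωL = 2.15 Ω
X_C = 1/(ωC) = 6.61 Ω
Branch 1 (R+jX_L): Z₁ = 51.9 + j2.15 Ω, |Z₁| = 51.9 Ω
Branch 2 (−jX_C): Z₂ = −j6.61 Ω
Parallel: Z = Z₁Z₂/(Z₁+Z₂), |Z| = 6.59 Ω, ∠Z = -82.7°

-82.7°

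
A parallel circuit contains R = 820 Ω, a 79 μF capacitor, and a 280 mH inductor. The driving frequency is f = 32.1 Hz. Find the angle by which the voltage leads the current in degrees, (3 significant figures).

55.5°

ω = 2πf = 201.7 rad/s
X_L = ωL = 56.5 Ω
X_C = 1/(ωC) = 62.8 Ω
Parallel: admittances add. Y = 1/R + 1/(jωL) + jωC
Y = (0.00122 − j0.00177) S
|Y| = 0.00215 S → |Z| = 1/|Y| = 465 Ω, ∠Z = −∠Y = 55.5°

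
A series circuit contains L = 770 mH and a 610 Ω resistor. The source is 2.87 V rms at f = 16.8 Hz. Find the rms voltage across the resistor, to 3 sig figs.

2.84 V

ω = 2πf = 105.6 rad/s
X_L = ωL = 81.3 Ω
Z = 610 + j81.3 Ω
|Z| = √(610² + 81.3²) = 615 Ω
I = V/|Z| = 4.66 mA
V_R = I·|Z_R| = 0.00466 × 610 = 2.84 V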